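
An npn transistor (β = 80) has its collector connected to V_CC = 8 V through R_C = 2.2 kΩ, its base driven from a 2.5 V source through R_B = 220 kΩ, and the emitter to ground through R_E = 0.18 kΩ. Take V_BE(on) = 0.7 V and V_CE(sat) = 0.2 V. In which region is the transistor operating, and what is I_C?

Assume active. Base-emitter loop: I_B = (V_BB − V_BE)/(R_B + (β+1)R_E) = (2.5 − 0.7)/(220 + 81×0.18) = 0.00767 mA.
I_C = β·I_B = 80×0.00767 = 0.614 mA.
V_CE = V_CC − I_C·R_C − I_E·R_E = 8 − 0.614×2.2 − 0.622×0.18 = 6.54 V > V_CE(sat), so the active-region assumption holds.

active; I_C ≈ 0.61 mA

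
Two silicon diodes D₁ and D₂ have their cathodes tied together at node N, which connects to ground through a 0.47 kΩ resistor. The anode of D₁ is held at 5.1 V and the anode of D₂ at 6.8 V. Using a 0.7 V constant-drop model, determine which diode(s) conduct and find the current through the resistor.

Only D₂ conducts; I_R ≈ 13 mA

Assume both conduct. Then node N would need to be at both 5.1−0.7 = 4.4 V and 6.8−0.7 = 6.1 V, which is impossible.
Assume only D₂ conducts: V_N = 6.8 − 0.7 = 6.1 V, so I_R = 6.1/0.47 = 13 mA.
Check D₁: its anode-to-cathode voltage is 5.1 − 6.1 = -1 V < 0.7 V, so it is off. The assumption is consistent.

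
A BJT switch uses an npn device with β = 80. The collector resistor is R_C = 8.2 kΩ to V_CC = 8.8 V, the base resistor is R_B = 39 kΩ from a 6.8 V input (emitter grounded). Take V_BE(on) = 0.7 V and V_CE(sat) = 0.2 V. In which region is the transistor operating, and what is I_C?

saturation; I_C ≈ 1 mA

Assume active: I_B = (6.8 − 0.7)/39 = 0.156 mA, giving I_C = β·I_B = 12.5 mA.
But then V_CE = 8.8 − 12.5×8.2 = -93.8 V < V_CE(sat) = 0.2 V — impossible in the active region.
So the transistor is saturated. With V_CE = 0.2 V, I_C = (V_CC − 0.2)/R_C = 8.6/8.2 = 1.05 mA.
Check: β·I_B = 12.5 mA > I_C = 1.05 mA, confirming saturation.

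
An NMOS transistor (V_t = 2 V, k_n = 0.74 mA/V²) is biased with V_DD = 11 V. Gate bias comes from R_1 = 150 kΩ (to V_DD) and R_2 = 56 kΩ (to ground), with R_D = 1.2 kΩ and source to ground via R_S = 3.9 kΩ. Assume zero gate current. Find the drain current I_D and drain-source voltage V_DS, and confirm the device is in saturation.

V_G = V_DD·R_2/(R_1+R_2) = 11×56/206 = 2.99 V.
Assume saturation: I_D = (k_n/2)(V_GS − V_t)² with V_GS = V_G − I_D·R_S = 2.99 − 3.9·I_D.
Substituting gives 5.63·I_D² − 3.86·I_D + 0.363 = 0, with roots I_D = 0.113 or 0.573 mA.
The root I_D = 0.573 mA gives V_GS = 0.756 V ≤ V_t, so take I_D = 0.113 mA.
Then V_GS = 2.55 V and V_DS = V_DD − I_D(R_D+R_S) = 11 − 0.113×5.1 = 10.4 V.
Saturation requires V_DS ≥ V_GS − V_t = 0.551 V; 10.4 ≥ 0.551 ✓.

I_D ≈ 0.11 mA, V_DS ≈ 10 V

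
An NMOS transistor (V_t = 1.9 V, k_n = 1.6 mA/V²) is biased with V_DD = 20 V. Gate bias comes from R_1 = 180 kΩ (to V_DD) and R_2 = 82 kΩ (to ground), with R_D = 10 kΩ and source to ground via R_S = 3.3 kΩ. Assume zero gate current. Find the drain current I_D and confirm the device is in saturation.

V_G = V_DD·R_2/(R_1+R_2) = 20×82/262 = 6.26 V.
Assume saturation: I_D = (k_n/2)(V_GS − V_t)² with V_GS = V_G − I_D·R_S = 6.26 − 3.3·I_D.
Substituting gives 8.71·I_D² − 24·I_D + 15.2 = 0, with roots I_D = 0.985 or 1.77 mA.
The root I_D = 1.77 mA gives V_GS = 0.412 V ≤ V_t, so take I_D = 0.985 mA.
Then V_GS = 3.01 V and V_DS = V_DD − I_D(R_D+R_S) = 20 − 0.985×13.3 = 6.9 V.
Saturation requires V_DS ≥ V_GS − V_t = 1.11 V; 6.9 ≥ 1.11 ✓.

I_D ≈ 0.98 mA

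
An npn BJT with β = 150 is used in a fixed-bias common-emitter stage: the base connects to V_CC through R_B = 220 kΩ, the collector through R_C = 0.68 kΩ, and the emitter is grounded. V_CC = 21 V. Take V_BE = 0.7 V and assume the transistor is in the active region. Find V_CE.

Base loop: V_CC = I_B·R_B + V_BE, so I_B = (21 − 0.7)/220 kΩ = 0.0923 mA.
In the active region I_C = β·I_B = 150 × 0.0923 = 13.8 mA.
Collector loop: V_CE = V_CC − I_C·R_C = 21 − 13.8×0.68 = 11.6 V.
Since V_CE = 11.6 V > V_CE(sat) ≈ 0.2 V, the transistor is in the active region as assumed.

V_CE ≈ 12 V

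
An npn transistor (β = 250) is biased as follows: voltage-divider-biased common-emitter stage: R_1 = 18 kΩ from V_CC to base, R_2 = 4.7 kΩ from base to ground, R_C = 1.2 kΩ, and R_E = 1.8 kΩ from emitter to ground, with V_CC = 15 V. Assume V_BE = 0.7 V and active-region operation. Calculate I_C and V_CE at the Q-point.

I_C ≈ 1.3 mA, V_CE ≈ 11 V

Thevenize the base divider: V_Th = V_CC·R_2/(R_1+R_2) = 15×4.7/22.7 = 3.11 V, R_Th = R_1‖R_2 = 3.73 kΩ.
Base-emitter loop: V_Th = I_B·R_Th + V_BE + (β+1)I_B·R_E, so I_B = (3.11 − 0.7) / (3.73 + 251×1.8) = 0.00528 mA.
I_C = β·I_B = 250×0.00528 = 1.32 mA, and I_E = (β+1)I_B = 1.33 mA.
V_CE = V_CC − I_C·R_C − I_E·R_E = 15 − 1.32×1.2 − 1.33×1.8 = 11 V.
V_CE = 11 V > 0.2 V confirms active-region operation.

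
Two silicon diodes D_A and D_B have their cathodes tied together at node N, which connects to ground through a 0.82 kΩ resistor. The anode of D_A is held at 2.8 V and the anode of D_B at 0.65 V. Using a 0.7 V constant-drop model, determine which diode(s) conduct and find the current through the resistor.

Assume both conduct. Then node N would need to be at both 2.8−0.7 = 2.1 V and 0.65−0.7 = -0.05 V, which is impossible.
Assume only D_A conducts: V_N = 2.8 − 0.7 = 2.1 V, so I_R = 2.1/0.82 = 2.56 mA.
Check D_B: its anode-to-cathode voltage is 0.65 − 2.1 = -1.45 V < 0.7 V, so it is off. The assumption is consistent.

Only D_A conducts; I_R ≈ 2.6 mA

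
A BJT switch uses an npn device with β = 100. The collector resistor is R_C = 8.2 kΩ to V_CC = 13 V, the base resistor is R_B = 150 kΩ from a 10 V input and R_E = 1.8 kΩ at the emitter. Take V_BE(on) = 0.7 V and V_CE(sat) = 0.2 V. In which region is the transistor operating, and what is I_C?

saturation; I_C ≈ 1.3 mA

Assume active: I_B = (10 − 0.7)/(150 + 101×1.8) = 0.028 mA, I_C = β·I_B = 2.8 mA.
Then V_CE = 13 − 2.8×8.2 − 2.83×1.8 = -15.1 V < 0.2 V — the active assumption fails.
Re-solve with V_CE = 0.2 V. KCL at the emitter: V_E/R_E = (V_BB−0.7−V_E)/R_B + (V_CC−0.2−V_E)/R_C, giving V_E = 2.37 V.
I_C = (V_CC − 0.2 − V_E)/R_C = (12.8 − 2.37)/8.2 = 1.27 mA.
Check: I_B = (9.3 − 2.37)/150 = 0.0462 mA, and β·I_B = 4.62 mA > I_C, confirming saturation.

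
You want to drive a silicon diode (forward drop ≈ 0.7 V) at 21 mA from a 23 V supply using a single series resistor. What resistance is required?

The resistor drops V_S − V_D = 23 − 0.7 = 22.3 V at 21 mA.
R = 22.3 V / 21 mA = 1.06 kΩ.

R ≈ 1.1 kΩ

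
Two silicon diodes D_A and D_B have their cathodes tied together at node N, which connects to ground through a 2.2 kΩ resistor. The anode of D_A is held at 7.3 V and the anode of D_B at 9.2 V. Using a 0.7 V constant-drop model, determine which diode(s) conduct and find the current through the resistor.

Assume both conduct. Then node N would need to be at both 7.3−0.7 = 6.6 V and 9.2−0.7 = 8.5 V, which is impossible.
Assume only D_B conducts: V_N = 9.2 − 0.7 = 8.5 V, so I_R = 8.5/2.2 = 3.86 mA.
Check D_A: its anode-to-cathode voltage is 7.3 − 8.5 = -1.2 V < 0.7 V, so it is off. The assumption is consistent.

Only D_B conducts; I_R ≈ 3.9 mA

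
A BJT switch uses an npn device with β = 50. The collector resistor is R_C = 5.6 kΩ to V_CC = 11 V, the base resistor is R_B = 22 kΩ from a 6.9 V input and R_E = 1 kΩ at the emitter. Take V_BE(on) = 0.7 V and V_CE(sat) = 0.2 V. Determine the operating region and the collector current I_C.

Assume active: I_B = (6.9 − 0.7)/(22 + 51×1) = 0.0849 mA, I_C = β·I_B = 4.25 mA.
Then V_CE = 11 − 4.25×5.6 − 4.33×1 = -17.1 V < 0.2 V — the active assumption fails.
Re-solve with V_CE = 0.2 V. KCL at the emitter: V_E/R_E = (V_BB−0.7−V_E)/R_B + (V_CC−0.2−V_E)/R_C, giving V_E = 1.81 V.
I_C = (V_CC − 0.2 − V_E)/R_C = (10.8 − 1.81)/5.6 = 1.61 mA.
Check: I_B = (6.2 − 1.81)/22 = 0.2 mA, and β·I_B = 9.99 mA > I_C, confirming saturation.

saturation; I_C ≈ 1.6 mA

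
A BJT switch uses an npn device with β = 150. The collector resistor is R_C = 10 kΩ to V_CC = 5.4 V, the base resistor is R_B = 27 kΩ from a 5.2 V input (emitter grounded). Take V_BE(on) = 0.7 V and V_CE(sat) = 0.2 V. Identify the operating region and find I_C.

Assume active: I_B = (5.2 − 0.7)/27 = 0.167 mA, giving I_C = β·I_B = 25 mA.
But then V_CE = 5.4 − 25×10 = -245 V < V_CE(sat) = 0.2 V — impossible in the active region.
So the transistor is saturated. With V_CE = 0.2 V, I_C = (V_CC − 0.2)/R_C = 5.2/10 = 0.52 mA.
Check: β·I_B = 25 mA > I_C = 0.52 mA, confirming saturation.

saturation; I_C ≈ 0.52 mA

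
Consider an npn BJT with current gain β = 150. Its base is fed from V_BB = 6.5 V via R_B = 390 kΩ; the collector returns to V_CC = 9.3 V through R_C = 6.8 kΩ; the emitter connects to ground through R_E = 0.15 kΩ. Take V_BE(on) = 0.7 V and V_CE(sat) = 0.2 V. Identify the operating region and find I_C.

saturation; I_C ≈ 1.3 mA

Assume active: I_B = (6.5 − 0.7)/(390 + 151×0.15) = 0.0141 mA, I_C = β·I_B = 2.11 mA.
Then V_CE = 9.3 − 2.11×6.8 − 2.12×0.15 = -5.35 V < 0.2 V — the active assumption fails.
Re-solve with V_CE = 0.2 V. KCL at the emitter: V_E/R_E = (V_BB−0.7−V_E)/R_B + (V_CC−0.2−V_E)/R_C, giving V_E = 0.199 V.
I_C = (V_CC − 0.2 − V_E)/R_C = (9.1 − 0.199)/6.8 = 1.31 mA.
Check: I_B = (5.8 − 0.199)/390 = 0.0144 mA, and β·I_B = 2.15 mA > I_C, confirming saturation.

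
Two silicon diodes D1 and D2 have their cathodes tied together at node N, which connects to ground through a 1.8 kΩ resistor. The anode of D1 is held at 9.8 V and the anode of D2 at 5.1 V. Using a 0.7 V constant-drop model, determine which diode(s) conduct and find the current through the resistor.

Only D1 conducts; I_R ≈ 5.1 mA

Assume both conduct. Then node N would need to be at both 9.8−0.7 = 9.1 V and 5.1−0.7 = 4.4 V, which is impossible.
Assume only D1 conducts: V_N = 9.8 − 0.7 = 9.1 V, so I_R = 9.1/1.8 = 5.06 mA.
Check D2: its anode-to-cathode voltage is 5.1 − 9.1 = -4 V < 0.7 V, so it is off. The assumption is consistent.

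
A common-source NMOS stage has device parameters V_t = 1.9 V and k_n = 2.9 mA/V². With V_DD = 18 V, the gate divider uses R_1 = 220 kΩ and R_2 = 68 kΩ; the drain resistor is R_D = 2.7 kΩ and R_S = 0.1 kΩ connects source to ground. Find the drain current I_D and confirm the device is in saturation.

I_D ≈ 5 mA

V_G = V_DD·R_2/(R_1+R_2) = 18×68/288 = 4.25 V.
Assume saturation: I_D = (k_n/2)(V_GS − V_t)² with V_GS = V_G − I_D·R_S = 4.25 − 0.1·I_D.
Substituting gives 0.0145·I_D² − 1.68·I_D + 8.01 = 0, with roots I_D = 4.98 or 111 mA.
The root I_D = 111 mA gives V_GS = -6.85 V ≤ V_t, so take I_D = 4.98 mA.
Then V_GS = 3.75 V and V_DS = V_DD − I_D(R_D+R_S) = 18 − 4.98×2.8 = 4.07 V.
Saturation requires V_DS ≥ V_GS − V_t = 1.85 V; 4.07 ≥ 1.85 ✓.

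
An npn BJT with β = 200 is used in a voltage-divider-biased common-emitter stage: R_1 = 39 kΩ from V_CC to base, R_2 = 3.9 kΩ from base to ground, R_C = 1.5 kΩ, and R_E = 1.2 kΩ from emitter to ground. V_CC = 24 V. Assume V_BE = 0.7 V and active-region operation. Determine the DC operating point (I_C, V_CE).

Thevenize the base divider: V_Th = V_CC·R_2/(R_1+R_2) = 24×3.9/42.9 = 2.18 V, R_Th = R_1‖R_2 = 3.55 kΩ.
Base-emitter loop: V_Th = I_B·R_Th + V_BE + (β+1)I_B·R_E, so I_B = (2.18 − 0.7) / (3.55 + 201×1.2) = 0.00605 mA.
I_C = β·I_B = 200×0.00605 = 1.21 mA, and I_E = (β+1)I_B = 1.22 mA.
V_CE = V_CC − I_C·R_C − I_E·R_E = 24 − 1.21×1.5 − 1.22×1.2 = 20.7 V.
V_CE = 20.7 V > 0.2 V confirms active-region operation.

I_C ≈ 1.2 mA, V_CE ≈ 21 V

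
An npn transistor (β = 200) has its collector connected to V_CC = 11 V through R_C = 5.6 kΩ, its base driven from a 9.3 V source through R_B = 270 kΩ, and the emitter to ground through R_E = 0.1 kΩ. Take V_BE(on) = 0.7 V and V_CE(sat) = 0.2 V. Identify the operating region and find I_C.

saturation; I_C ≈ 1.9 mA

Assume active: I_B = (9.3 − 0.7)/(270 + 201×0.1) = 0.0296 mA, I_C = β·I_B = 5.93 mA.
Then V_CE = 11 − 5.93×5.6 − 5.96×0.1 = -22.8 V < 0.2 V — the active assumption fails.
Re-solve with V_CE = 0.2 V. KCL at the emitter: V_E/R_E = (V_BB−0.7−V_E)/R_B + (V_CC−0.2−V_E)/R_C, giving V_E = 0.193 V.
I_C = (V_CC − 0.2 − V_E)/R_C = (10.8 − 0.193)/5.6 = 1.89 mA.
Check: I_B = (8.6 − 0.193)/270 = 0.0311 mA, and β·I_B = 6.23 mA > I_C, confirming saturation.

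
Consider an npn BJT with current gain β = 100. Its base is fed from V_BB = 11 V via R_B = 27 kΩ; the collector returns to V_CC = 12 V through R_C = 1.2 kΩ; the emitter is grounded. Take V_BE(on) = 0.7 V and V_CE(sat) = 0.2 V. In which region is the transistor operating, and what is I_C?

saturation; I_C ≈ 9.8 mA

Assume active: I_B = (11 − 0.7)/27 = 0.381 mA, giving I_C = β·I_B = 38.1 mA.
But then V_CE = 12 − 38.1×1.2 = -33.8 V < V_CE(sat) = 0.2 V — impossible in the active region.
So the transistor is saturated. With V_CE = 0.2 V, I_C = (V_CC − 0.2)/R_C = 11.8/1.2 = 9.83 mA.
Check: β·I_B = 38.1 mA > I_C = 9.83 mA, confirming saturation.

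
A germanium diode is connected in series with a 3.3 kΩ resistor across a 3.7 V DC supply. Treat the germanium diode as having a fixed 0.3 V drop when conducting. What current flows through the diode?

KVL around the loop: 3.7 = V_D + I·R = 0.3 + I × 3.3 kΩ.
So I = (3.7 − 0.3) / 3.3 kΩ = 3.4 / 3.3 = 1.03 mA.

I ≈ 1 mA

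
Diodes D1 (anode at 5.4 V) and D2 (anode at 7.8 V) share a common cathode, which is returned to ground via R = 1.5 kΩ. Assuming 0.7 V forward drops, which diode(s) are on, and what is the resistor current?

Assume both conduct. Then node N would need to be at both 5.4−0.7 = 4.7 V and 7.8−0.7 = 7.1 V, which is impossible.
Assume only D2 conducts: V_N = 7.8 − 0.7 = 7.1 V, so I_R = 7.1/1.5 = 4.73 mA.
Check D1: its anode-to-cathode voltage is 5.4 − 7.1 = -1.7 V < 0.7 V, so it is off. The assumption is consistent.

Only D2 conducts; I_R ≈ 4.7 mA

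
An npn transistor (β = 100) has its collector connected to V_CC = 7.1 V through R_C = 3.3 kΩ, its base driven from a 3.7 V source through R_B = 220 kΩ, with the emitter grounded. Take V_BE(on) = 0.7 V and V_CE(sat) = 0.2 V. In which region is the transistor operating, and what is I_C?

Assume active. Base-emitter loop: I_B = (V_BB − V_BE)/R_B = (3.7 − 0.7)/220 = 0.0136 mA.
I_C = β·I_B = 100×0.0136 = 1.36 mA.
V_CE = V_CC − I_C·R_C = 7.1 − 1.36×3.3 = 2.6 V > V_CE(sat), so the active-region assumption holds.

active; I_C ≈ 1.4 mA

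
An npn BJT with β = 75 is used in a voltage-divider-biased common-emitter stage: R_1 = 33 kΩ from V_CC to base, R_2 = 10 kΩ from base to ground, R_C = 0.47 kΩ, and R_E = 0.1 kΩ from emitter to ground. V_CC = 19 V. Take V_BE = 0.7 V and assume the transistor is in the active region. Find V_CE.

Thevenize the base divider: V_Th = V_CC·R_2/(R_1+R_2) = 19×10/43 = 4.42 V, R_Th = R_1‖R_2 = 7.67 kΩ.
Base-emitter loop: V_Th = I_B·R_Th + V_BE + (β+1)I_B·R_E, so I_B = (4.42 − 0.7) / (7.67 + 76×0.1) = 0.243 mA.
I_C = β·I_B = 75×0.243 = 18.3 mA, and I_E = (β+1)I_B = 18.5 mA.
V_CE = V_CC − I_C·R_C − I_E·R_E = 19 − 18.3×0.47 − 18.5×0.1 = 8.57 V.
V_CE = 8.57 V > 0.2 V confirms active-region operation.

V_CE ≈ 8.6 V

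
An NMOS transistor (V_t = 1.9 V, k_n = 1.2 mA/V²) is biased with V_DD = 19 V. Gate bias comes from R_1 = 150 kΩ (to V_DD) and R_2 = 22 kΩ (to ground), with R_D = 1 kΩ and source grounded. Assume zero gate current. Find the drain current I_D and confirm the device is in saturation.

I_D ≈ 0.17 mA

V_G = V_DD·R_2/(R_1+R_2) = 19×22/172 = 2.43 V. With the source grounded, V_GS = V_G = 2.43 V.
Assume saturation: I_D = (k_n/2)(V_GS − V_t)² = (1.2/2)×(2.43 − 1.9)² = 0.6×0.53² = 0.169 mA.
V_DS = V_DD − I_D·R_D = 19 − 0.169×1 = 18.8 V.
Saturation requires V_DS ≥ V_GS − V_t = 0.53 V; 18.8 ≥ 0.53 ✓.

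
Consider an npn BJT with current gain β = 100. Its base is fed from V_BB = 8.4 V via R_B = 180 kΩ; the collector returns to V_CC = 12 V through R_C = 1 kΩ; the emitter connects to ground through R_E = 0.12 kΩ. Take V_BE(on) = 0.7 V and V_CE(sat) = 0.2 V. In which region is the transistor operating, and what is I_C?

active; I_C ≈ 4 mA

Assume active. Base-emitter loop: I_B = (V_BB − V_BE)/(R_B + (β+1)R_E) = (8.4 − 0.7)/(180 + 101×0.12) = 0.0401 mA.
I_C = β·I_B = 100×0.0401 = 4.01 mA.
V_CE = V_CC − I_C·R_C − I_E·R_E = 12 − 4.01×1 − 4.05×0.12 = 7.51 V > V_CE(sat), so the active-region assumption holds.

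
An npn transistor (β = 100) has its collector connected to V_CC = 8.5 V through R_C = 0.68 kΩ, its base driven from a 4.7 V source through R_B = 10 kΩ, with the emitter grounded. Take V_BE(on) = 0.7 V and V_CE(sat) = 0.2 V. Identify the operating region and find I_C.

saturation; I_C ≈ 12 mA

Assume active: I_B = (4.7 − 0.7)/10 = 0.4 mA, giving I_C = β·I_B = 40 mA.
But then V_CE = 8.5 − 40×0.68 = -18.7 V < V_CE(sat) = 0.2 V — impossible in the active region.
So the transistor is saturated. With V_CE = 0.2 V, I_C = (V_CC − 0.2)/R_C = 8.3/0.68 = 12.2 mA.
Check: β·I_B = 40 mA > I_C = 12.2 mA, confirming saturation.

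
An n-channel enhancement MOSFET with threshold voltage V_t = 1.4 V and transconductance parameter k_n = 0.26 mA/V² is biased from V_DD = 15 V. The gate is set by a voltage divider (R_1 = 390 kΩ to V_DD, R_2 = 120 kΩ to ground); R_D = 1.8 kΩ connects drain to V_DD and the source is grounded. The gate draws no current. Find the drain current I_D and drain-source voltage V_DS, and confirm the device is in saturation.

V_G = V_DD·R_2/(R_1+R_2) = 15×120/510 = 3.53 V. With the source grounded, V_GS = V_G = 3.53 V.
Assume saturation: I_D = (k_n/2)(V_GS − V_t)² = (0.26/2)×(3.53 − 1.4)² = 0.13×2.13² = 0.589 mA.
V_DS = V_DD − I_D·R_D = 15 − 0.589×1.8 = 13.9 V.
Saturation requires V_DS ≥ V_GS − V_t = 2.13 V; 13.9 ≥ 2.13 ✓.

I_D ≈ 0.59 mA, V_DS ≈ 14 V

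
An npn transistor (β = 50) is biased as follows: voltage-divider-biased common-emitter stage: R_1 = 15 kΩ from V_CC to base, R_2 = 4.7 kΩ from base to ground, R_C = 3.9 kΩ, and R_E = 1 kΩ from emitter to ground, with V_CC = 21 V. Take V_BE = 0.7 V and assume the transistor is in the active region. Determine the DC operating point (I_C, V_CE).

I_C ≈ 3.9 mA, V_CE ≈ 1.6 V

Thevenize the base divider: V_Th = V_CC·R_2/(R_1+R_2) = 21×4.7/19.7 = 5.01 V, R_Th = R_1‖R_2 = 3.58 kΩ.
Base-emitter loop: V_Th = I_B·R_Th + V_BE + (β+1)I_B·R_E, so I_B = (5.01 − 0.7) / (3.58 + 51×1) = 0.079 mA.
I_C = β·I_B = 50×0.079 = 3.95 mA, and I_E = (β+1)I_B = 4.03 mA.
V_CE = V_CC − I_C·R_C − I_E·R_E = 21 − 3.95×3.9 − 4.03×1 = 1.57 V.
V_CE = 1.57 V > 0.2 V confirms active-region operation.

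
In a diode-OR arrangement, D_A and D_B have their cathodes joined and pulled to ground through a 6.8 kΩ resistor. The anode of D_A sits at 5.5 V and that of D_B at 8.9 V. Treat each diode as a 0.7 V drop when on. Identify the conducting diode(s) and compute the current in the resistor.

Only D_B conducts; I_R ≈ 1.2 mA

Assume both conduct. Then node N would need to be at both 5.5−0.7 = 4.8 V and 8.9−0.7 = 8.2 V, which is impossible.
Assume only D_B conducts: V_N = 8.9 − 0.7 = 8.2 V, so I_R = 8.2/6.8 = 1.21 mA.
Check D_A: its anode-to-cathode voltage is 5.5 − 8.2 = -2.7 V < 0.7 V, so it is off. The assumption is consistent.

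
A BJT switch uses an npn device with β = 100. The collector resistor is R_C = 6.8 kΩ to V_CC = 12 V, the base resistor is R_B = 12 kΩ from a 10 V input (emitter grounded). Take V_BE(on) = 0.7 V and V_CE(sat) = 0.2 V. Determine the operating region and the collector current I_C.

saturation; I_C ≈ 1.7 mA

Assume active: I_B = (10 − 0.7)/12 = 0.775 mA, giving I_C = β·I_B = 77.5 mA.
But then V_CE = 12 − 77.5×6.8 = -515 V < V_CE(sat) = 0.2 V — impossible in the active region.
So the transistor is saturated. With V_CE = 0.2 V, I_C = (V_CC − 0.2)/R_C = 11.8/6.8 = 1.74 mA.
Check: β·I_B = 77.5 mA > I_C = 1.74 mA, confirming saturation.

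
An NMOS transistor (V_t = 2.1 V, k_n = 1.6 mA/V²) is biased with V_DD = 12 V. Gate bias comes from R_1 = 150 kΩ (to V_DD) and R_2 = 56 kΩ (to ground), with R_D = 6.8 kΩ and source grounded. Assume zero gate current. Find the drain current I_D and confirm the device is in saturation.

V_G = V_DD·R_2/(R_1+R_2) = 12×56/206 = 3.26 V. With the source grounded, V_GS = V_G = 3.26 V.
Assume saturation: I_D = (k_n/2)(V_GS − V_t)² = (1.6/2)×(3.26 − 2.1)² = 0.8×1.16² = 1.08 mA.
V_DS = V_DD − I_D·R_D = 12 − 1.08×6.8 = 4.65 V.
Saturation requires V_DS ≥ V_GS − V_t = 1.16 V; 4.65 ≥ 1.16 ✓.

I_D ≈ 1.1 mA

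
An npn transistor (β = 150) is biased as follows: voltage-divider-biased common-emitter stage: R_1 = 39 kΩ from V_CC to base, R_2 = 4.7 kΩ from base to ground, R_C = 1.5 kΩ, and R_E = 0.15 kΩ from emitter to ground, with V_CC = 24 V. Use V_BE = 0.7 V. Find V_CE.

V_CE ≈ 6.6 V

Thevenize the base divider: V_Th = V_CC·R_2/(R_1+R_2) = 24×4.7/43.7 = 2.58 V, R_Th = R_1‖R_2 = 4.19 kΩ.
Base-emitter loop: V_Th = I_B·R_Th + V_BE + (β+1)I_B·R_E, so I_B = (2.58 − 0.7) / (4.19 + 151×0.15) = 0.0701 mA.
I_C = β·I_B = 150×0.0701 = 10.5 mA, and I_E = (β+1)I_B = 10.6 mA.
V_CE = V_CC − I_C·R_C − I_E·R_E = 24 − 10.5×1.5 − 10.6×0.15 = 6.64 V.
V_CE = 6.64 V > 0.2 V confirms active-region operation.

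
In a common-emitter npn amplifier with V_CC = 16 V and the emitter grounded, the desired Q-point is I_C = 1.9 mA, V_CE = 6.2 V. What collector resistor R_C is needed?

R_C ≈ 5.2 kΩ

Collector loop: V_CC = I_C·R_C + V_CE.
R_C = (V_CC − V_CE)/I_C = (16 − 6.2)/1.9 = 5.16 kΩ.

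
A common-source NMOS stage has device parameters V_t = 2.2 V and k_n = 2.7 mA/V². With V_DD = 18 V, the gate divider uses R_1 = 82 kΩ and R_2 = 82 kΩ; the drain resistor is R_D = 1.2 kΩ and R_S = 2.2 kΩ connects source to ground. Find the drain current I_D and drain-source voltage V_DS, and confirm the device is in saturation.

V_G = V_DD·R_2/(R_1+R_2) = 18×82/164 = 9 V.
Assume saturation: I_D = (k_n/2)(V_GS − V_t)² with V_GS = V_G − I_D·R_S = 9 − 2.2·I_D.
Substituting gives 6.53·I_D² − 41.4·I_D + 62.4 = 0, with roots I_D = 2.48 or 3.86 mA.
The root I_D = 3.86 mA gives V_GS = 0.509 V ≤ V_t, so take I_D = 2.48 mA.
Then V_GS = 3.55 V and V_DS = V_DD − I_D(R_D+R_S) = 18 − 2.48×3.4 = 9.58 V.
Saturation requires V_DS ≥ V_GS − V_t = 1.35 V; 9.58 ≥ 1.35 ✓.

I_D ≈ 2.5 mA, V_DS ≈ 9.6 V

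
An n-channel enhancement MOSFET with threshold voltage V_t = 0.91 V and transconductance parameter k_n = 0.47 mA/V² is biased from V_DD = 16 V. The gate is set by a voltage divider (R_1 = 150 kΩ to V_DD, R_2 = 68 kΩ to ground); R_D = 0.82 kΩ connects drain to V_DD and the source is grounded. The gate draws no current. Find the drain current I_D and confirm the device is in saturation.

I_D ≈ 3.9 mA

V_G = V_DD·R_2/(R_1+R_2) = 16×68/218 = 4.99 V. With the source grounded, V_GS = V_G = 4.99 V.
Assume saturation: I_D = (k_n/2)(V_GS − V_t)² = (0.47/2)×(4.99 − 0.91)² = 0.235×4.08² = 3.91 mA.
V_DS = V_DD − I_D·R_D = 16 − 3.91×0.82 = 12.8 V.
Saturation requires V_DS ≥ V_GS − V_t = 4.08 V; 12.8 ≥ 4.08 ✓.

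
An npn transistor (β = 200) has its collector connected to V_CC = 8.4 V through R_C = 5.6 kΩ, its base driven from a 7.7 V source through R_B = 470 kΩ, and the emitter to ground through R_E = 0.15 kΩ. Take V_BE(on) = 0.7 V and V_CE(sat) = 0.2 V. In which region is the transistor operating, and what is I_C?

saturation; I_C ≈ 1.4 mA

Assume active: I_B = (7.7 − 0.7)/(470 + 201×0.15) = 0.014 mA, I_C = β·I_B = 2.8 mA.
Then V_CE = 8.4 − 2.8×5.6 − 2.81×0.15 = -7.7 V < 0.2 V — the active assumption fails.
Re-solve with V_CE = 0.2 V. KCL at the emitter: V_E/R_E = (V_BB−0.7−V_E)/R_B + (V_CC−0.2−V_E)/R_C, giving V_E = 0.216 V.
I_C = (V_CC − 0.2 − V_E)/R_C = (8.2 − 0.216)/5.6 = 1.43 mA.
Check: I_B = (7 − 0.216)/470 = 0.0144 mA, and β·I_B = 2.89 mA > I_C, confirming saturation.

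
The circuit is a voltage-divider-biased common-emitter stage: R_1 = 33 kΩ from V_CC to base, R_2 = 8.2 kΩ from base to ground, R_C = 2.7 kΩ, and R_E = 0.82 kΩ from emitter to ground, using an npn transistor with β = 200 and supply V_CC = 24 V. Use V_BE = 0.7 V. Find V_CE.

Thevenize the base divider: V_Th = V_CC·R_2/(R_1+R_2) = 24×8.2/41.2 = 4.78 V, R_Th = R_1‖R_2 = 6.57 kΩ.
Base-emitter loop: V_Th = I_B·R_Th + V_BE + (β+1)I_B·R_E, so I_B = (4.78 − 0.7) / (6.57 + 201×0.82) = 0.0238 mA.
I_C = β·I_B = 200×0.0238 = 4.76 mA, and I_E = (β+1)I_B = 4.78 mA.
V_CE = V_CC − I_C·R_C − I_E·R_E = 24 − 4.76×2.7 − 4.78×0.82 = 7.23 V.
V_CE = 7.23 V > 0.2 V confirms active-region operation.

V_CE ≈ 7.2 V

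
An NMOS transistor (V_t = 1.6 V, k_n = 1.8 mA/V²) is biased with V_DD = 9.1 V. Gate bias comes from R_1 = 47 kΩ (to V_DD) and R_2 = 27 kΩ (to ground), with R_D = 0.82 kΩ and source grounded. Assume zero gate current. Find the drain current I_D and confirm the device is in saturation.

V_G = V_DD·R_2/(R_1+R_2) = 9.1×27/74 = 3.32 V. With the source grounded, V_GS = V_G = 3.32 V.
Assume saturation: I_D = (k_n/2)(V_GS − V_t)² = (1.8/2)×(3.32 − 1.6)² = 0.9×1.72² = 2.66 mA.
V_DS = V_DD − I_D·R_D = 9.1 − 2.66×0.82 = 6.92 V.
Saturation requires V_DS ≥ V_GS − V_t = 1.72 V; 6.92 ≥ 1.72 ✓.

I_D ≈ 2.7 mA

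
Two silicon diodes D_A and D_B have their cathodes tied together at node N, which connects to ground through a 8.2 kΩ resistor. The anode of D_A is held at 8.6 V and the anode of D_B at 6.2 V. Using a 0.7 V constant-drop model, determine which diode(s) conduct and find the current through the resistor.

Assume both conduct. Then node N would need to be at both 8.6−0.7 = 7.9 V and 6.2−0.7 = 5.5 V, which is impossible.
Assume only D_A conducts: V_N = 8.6 − 0.7 = 7.9 V, so I_R = 7.9/8.2 = 0.963 mA.
Check D_B: its anode-to-cathode voltage is 6.2 − 7.9 = -1.7 V < 0.7 V, so it is off. The assumption is consistent.

Only D_A conducts; I_R ≈ 0.96 mA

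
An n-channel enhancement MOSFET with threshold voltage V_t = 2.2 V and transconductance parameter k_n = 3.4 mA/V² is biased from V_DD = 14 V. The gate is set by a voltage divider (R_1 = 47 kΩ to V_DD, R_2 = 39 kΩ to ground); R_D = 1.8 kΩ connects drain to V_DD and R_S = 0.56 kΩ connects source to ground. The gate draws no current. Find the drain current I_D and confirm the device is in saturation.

I_D ≈ 4.5 mA

V_G = V_DD·R_2/(R_1+R_2) = 14×39/86 = 6.35 V.
Assume saturation: I_D = (k_n/2)(V_GS − V_t)² with V_GS = V_G − I_D·R_S = 6.35 − 0.56·I_D.
Substituting gives 0.533·I_D² − 8.9·I_D + 29.3 = 0, with roots I_D = 4.5 or 12.2 mA.
The root I_D = 12.2 mA gives V_GS = -0.478 V ≤ V_t, so take I_D = 4.5 mA.
Then V_GS = 3.83 V and V_DS = V_DD − I_D(R_D+R_S) = 14 − 4.5×2.36 = 3.37 V.
Saturation requires V_DS ≥ V_GS − V_t = 1.63 V; 3.37 ≥ 1.63 ✓.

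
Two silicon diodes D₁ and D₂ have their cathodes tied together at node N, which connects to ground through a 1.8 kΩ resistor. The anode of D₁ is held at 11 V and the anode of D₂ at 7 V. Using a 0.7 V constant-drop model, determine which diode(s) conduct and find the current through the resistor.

Only D₁ conducts; I_R ≈ 5.7 mA

Assume both conduct. Then node N would need to be at both 11−0.7 = 10.3 V and 7−0.7 = 6.3 V, which is impossible.
Assume only D₁ conducts: V_N = 11 − 0.7 = 10.3 V, so I_R = 10.3/1.8 = 5.72 mA.
Check D₂: its anode-to-cathode voltage is 7 − 10.3 = -3.3 V < 0.7 V, so it is off. The assumption is consistent.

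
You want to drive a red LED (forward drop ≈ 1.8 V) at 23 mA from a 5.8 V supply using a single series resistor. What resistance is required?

R ≈ 0.17 kΩ

The resistor drops V_S − V_D = 5.8 − 1.8 = 4 V at 23 mA.
R = 4 V / 23 mA = 0.174 kΩ.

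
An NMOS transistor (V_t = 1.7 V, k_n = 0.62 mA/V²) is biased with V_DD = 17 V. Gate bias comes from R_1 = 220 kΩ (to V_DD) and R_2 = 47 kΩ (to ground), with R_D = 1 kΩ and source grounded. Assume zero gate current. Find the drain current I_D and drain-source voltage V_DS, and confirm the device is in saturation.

V_G = V_DD·R_2/(R_1+R_2) = 17×47/267 = 2.99 V. With the source grounded, V_GS = V_G = 2.99 V.
Assume saturation: I_D = (k_n/2)(V_GS − V_t)² = (0.62/2)×(2.99 − 1.7)² = 0.31×1.29² = 0.518 mA.
V_DS = V_DD − I_D·R_D = 17 − 0.518×1 = 16.5 V.
Saturation requires V_DS ≥ V_GS − V_t = 1.29 V; 16.5 ≥ 1.29 ✓.

I_D ≈ 0.52 mA, V_DS ≈ 16 V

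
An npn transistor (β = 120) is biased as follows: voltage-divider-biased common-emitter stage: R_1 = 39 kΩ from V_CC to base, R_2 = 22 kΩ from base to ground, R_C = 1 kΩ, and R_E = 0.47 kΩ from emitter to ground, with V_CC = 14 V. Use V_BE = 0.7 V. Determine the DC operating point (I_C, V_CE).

I_C ≈ 7.4 mA, V_CE ≈ 3.2 V

Thevenize the base divider: V_Th = V_CC·R_2/(R_1+R_2) = 14×22/61 = 5.05 V, R_Th = R_1‖R_2 = 14.1 kΩ.
Base-emitter loop: V_Th = I_B·R_Th + V_BE + (β+1)I_B·R_E, so I_B = (5.05 − 0.7) / (14.1 + 121×0.47) = 0.0613 mA.
I_C = β·I_B = 120×0.0613 = 7.36 mA, and I_E = (β+1)I_B = 7.42 mA.
V_CE = V_CC − I_C·R_C − I_E·R_E = 14 − 7.36×1 − 7.42×0.47 = 3.16 V.
V_CE = 3.16 V > 0.2 V confirms active-region operation.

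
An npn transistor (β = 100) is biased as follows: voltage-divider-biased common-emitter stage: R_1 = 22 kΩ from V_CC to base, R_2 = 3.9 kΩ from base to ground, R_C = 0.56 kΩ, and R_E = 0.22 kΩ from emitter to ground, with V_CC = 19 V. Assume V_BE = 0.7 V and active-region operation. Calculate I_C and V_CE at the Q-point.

Thevenize the base divider: V_Th = V_CC·R_2/(R_1+R_2) = 19×3.9/25.9 = 2.86 V, R_Th = R_1‖R_2 = 3.31 kΩ.
Base-emitter loop: V_Th = I_B·R_Th + V_BE + (β+1)I_B·R_E, so I_B = (2.86 − 0.7) / (3.31 + 101×0.22) = 0.0846 mA.
I_C = β·I_B = 100×0.0846 = 8.46 mA, and I_E = (β+1)I_B = 8.55 mA.
V_CE = V_CC − I_C·R_C − I_E·R_E = 19 − 8.46×0.56 − 8.55×0.22 = 12.4 V.
V_CE = 12.4 V > 0.2 V confirms active-region operation.

I_C ≈ 8.5 mA, V_CE ≈ 12 V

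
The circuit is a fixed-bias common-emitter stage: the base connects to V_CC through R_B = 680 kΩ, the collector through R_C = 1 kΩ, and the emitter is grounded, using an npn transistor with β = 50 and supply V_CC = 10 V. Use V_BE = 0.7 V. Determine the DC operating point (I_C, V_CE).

I_C ≈ 0.68 mA, V_CE ≈ 9.3 V

Base loop: V_CC = I_B·R_B + V_BE, so I_B = (10 − 0.7)/680 kΩ = 0.0137 mA.
In the active region I_C = β·I_B = 50 × 0.0137 = 0.684 mA.
Collector loop: V_CE = V_CC − I_C·R_C = 10 − 0.684×1 = 9.32 V.
Since V_CE = 9.32 V > V_CE(sat) ≈ 0.2 V, the transistor is in the active region as assumed.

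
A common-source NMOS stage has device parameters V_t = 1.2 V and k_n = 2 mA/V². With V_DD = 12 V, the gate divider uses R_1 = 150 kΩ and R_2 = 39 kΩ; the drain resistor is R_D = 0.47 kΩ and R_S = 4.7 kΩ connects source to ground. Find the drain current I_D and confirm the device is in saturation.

I_D ≈ 0.18 mA

V_G = V_DD·R_2/(R_1+R_2) = 12×39/189 = 2.48 V.
Assume saturation: I_D = (k_n/2)(V_GS − V_t)² with V_GS = V_G − I_D·R_S = 2.48 − 4.7·I_D.
Substituting gives 22.1·I_D² − 13·I_D + 1.63 = 0, with roots I_D = 0.181 or 0.407 mA.
The root I_D = 0.407 mA gives V_GS = 0.562 V ≤ V_t, so take I_D = 0.181 mA.
Then V_GS = 1.63 V and V_DS = V_DD − I_D(R_D+R_S) = 12 − 0.181×5.17 = 11.1 V.
Saturation requires V_DS ≥ V_GS − V_t = 0.425 V; 11.1 ≥ 0.425 ✓.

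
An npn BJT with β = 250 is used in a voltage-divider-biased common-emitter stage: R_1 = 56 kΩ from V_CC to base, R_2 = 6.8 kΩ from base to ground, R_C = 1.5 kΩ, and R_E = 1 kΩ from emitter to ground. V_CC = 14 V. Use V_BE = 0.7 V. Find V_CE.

Thevenize the base divider: V_Th = V_CC·R_2/(R_1+R_2) = 14×6.8/62.8 = 1.52 V, R_Th = R_1‖R_2 = 6.06 kΩ.
Base-emitter loop: V_Th = I_B·R_Th + V_BE + (β+1)I_B·R_E, so I_B = (1.52 − 0.7) / (6.06 + 251×1) = 0.00317 mA.
I_C = β·I_B = 250×0.00317 = 0.794 mA, and I_E = (β+1)I_B = 0.797 mA.
V_CE = V_CC − I_C·R_C − I_E·R_E = 14 − 0.794×1.5 − 0.797×1 = 12 V.
V_CE = 12 V > 0.2 V confirms active-region operation.

V_CE ≈ 12 V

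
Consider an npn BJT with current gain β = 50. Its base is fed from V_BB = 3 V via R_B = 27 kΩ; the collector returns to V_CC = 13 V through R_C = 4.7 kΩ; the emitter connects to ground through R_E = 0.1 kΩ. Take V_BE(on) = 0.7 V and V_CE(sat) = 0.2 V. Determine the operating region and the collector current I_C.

saturation; I_C ≈ 2.7 mA

Assume active: I_B = (3 − 0.7)/(27 + 51×0.1) = 0.0717 mA, I_C = β·I_B = 3.58 mA.
Then V_CE = 13 − 3.58×4.7 − 3.65×0.1 = -4.2 V < 0.2 V — the active assumption fails.
Re-solve with V_CE = 0.2 V. KCL at the emitter: V_E/R_E = (V_BB−0.7−V_E)/R_B + (V_CC−0.2−V_E)/R_C, giving V_E = 0.274 V.
I_C = (V_CC − 0.2 − V_E)/R_C = (12.8 − 0.274)/4.7 = 2.67 mA.
Check: I_B = (2.3 − 0.274)/27 = 0.075 mA, and β·I_B = 3.75 mA > I_C, confirming saturation.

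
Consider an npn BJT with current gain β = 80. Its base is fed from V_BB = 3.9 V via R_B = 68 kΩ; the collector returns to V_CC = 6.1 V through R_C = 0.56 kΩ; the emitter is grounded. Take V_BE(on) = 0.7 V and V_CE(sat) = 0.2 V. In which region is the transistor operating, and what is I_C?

Assume active. Base-emitter loop: I_B = (V_BB − V_BE)/R_B = (3.9 − 0.7)/68 = 0.0471 mA.
I_C = β·I_B = 80×0.0471 = 3.76 mA.
V_CE = V_CC − I_C·R_C = 6.1 − 3.76×0.56 = 3.99 V > V_CE(sat), so the active-region assumption holds.

active; I_C ≈ 3.8 mA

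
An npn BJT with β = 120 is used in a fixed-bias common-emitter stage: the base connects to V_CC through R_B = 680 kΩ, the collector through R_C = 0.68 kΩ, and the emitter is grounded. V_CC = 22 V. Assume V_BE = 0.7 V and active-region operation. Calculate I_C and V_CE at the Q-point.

I_C ≈ 3.8 mA, V_CE ≈ 19 V

Base loop: V_CC = I_B·R_B + V_BE, so I_B = (22 − 0.7)/680 kΩ = 0.0313 mA.
In the active region I_C = β·I_B = 120 × 0.0313 = 3.76 mA.
Collector loop: V_CE = V_CC − I_C·R_C = 22 − 3.76×0.68 = 19.4 V.
Since V_CE = 19.4 V > V_CE(sat) ≈ 0.2 V, the transistor is in the active region as assumed.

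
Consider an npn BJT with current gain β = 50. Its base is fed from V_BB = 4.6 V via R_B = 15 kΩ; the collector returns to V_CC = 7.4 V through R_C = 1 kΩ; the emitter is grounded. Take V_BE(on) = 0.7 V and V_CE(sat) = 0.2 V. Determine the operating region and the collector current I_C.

Assume active: I_B = (4.6 − 0.7)/15 = 0.26 mA, giving I_C = β·I_B = 13 mA.
But then V_CE = 7.4 − 13×1 = -5.6 V < V_CE(sat) = 0.2 V — impossible in the active region.
So the transistor is saturated. With V_CE = 0.2 V, I_C = (V_CC − 0.2)/R_C = 7.2/1 = 7.2 mA.
Check: β·I_B = 13 mA > I_C = 7.2 mA, confirming saturation.

saturation; I_C ≈ 7.2 mA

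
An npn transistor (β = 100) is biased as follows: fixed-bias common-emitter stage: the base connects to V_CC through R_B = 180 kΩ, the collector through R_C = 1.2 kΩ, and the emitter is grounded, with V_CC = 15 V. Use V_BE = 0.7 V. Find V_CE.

V_CE ≈ 5.5 V

Base loop: V_CC = I_B·R_B + V_BE, so I_B = (15 − 0.7)/180 kΩ = 0.0794 mA.
In the active region I_C = β·I_B = 100 × 0.0794 = 7.94 mA.
Collector loop: V_CE = V_CC − I_C·R_C = 15 − 7.94×1.2 = 5.47 V.
Since V_CE = 5.47 V > V_CE(sat) ≈ 0.2 V, the transistor is in the active region as assumed.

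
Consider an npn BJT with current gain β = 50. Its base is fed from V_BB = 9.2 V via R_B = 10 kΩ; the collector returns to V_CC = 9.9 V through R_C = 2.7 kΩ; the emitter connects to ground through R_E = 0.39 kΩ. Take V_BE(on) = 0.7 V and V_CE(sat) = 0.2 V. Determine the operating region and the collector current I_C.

Assume active: I_B = (9.2 − 0.7)/(10 + 51×0.39) = 0.284 mA, I_C = β·I_B = 14.2 mA.
Then V_CE = 9.9 − 14.2×2.7 − 14.5×0.39 = -34.1 V < 0.2 V — the active assumption fails.
Re-solve with V_CE = 0.2 V. KCL at the emitter: V_E/R_E = (V_BB−0.7−V_E)/R_B + (V_CC−0.2−V_E)/R_C, giving V_E = 1.46 V.
I_C = (V_CC − 0.2 − V_E)/R_C = (9.7 − 1.46)/2.7 = 3.05 mA.
Check: I_B = (8.5 − 1.46)/10 = 0.704 mA, and β·I_B = 35.2 mA > I_C, confirming saturation.

saturation; I_C ≈ 3.1 mA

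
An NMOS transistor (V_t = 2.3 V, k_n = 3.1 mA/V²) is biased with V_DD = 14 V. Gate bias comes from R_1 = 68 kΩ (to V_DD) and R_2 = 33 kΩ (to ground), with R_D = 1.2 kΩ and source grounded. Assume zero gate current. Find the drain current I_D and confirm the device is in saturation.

V_G = V_DD·R_2/(R_1+R_2) = 14×33/101 = 4.57 V. With the source grounded, V_GS = V_G = 4.57 V.
Assume saturation: I_D = (k_n/2)(V_GS − V_t)² = (3.1/2)×(4.57 − 2.3)² = 1.55×2.27² = 8.02 mA.
V_DS = V_DD − I_D·R_D = 14 − 8.02×1.2 = 4.38 V.
Saturation requires V_DS ≥ V_GS − V_t = 2.27 V; 4.38 ≥ 2.27 ✓.

I_D ≈ 8 mA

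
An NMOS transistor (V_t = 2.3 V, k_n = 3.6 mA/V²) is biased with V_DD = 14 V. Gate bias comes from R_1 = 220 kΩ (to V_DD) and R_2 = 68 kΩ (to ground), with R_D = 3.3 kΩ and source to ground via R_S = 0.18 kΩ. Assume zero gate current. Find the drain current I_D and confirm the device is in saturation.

I_D ≈ 1.1 mA

V_G = V_DD·R_2/(R_1+R_2) = 14×68/288 = 3.31 V.
Assume saturation: I_D = (k_n/2)(V_GS − V_t)² with V_GS = V_G − I_D·R_S = 3.31 − 0.18·I_D.
Substituting gives 0.0583·I_D² − 1.65·I_D + 1.82 = 0, with roots I_D = 1.15 or 27.2 mA.
The root I_D = 27.2 mA gives V_GS = -1.59 V ≤ V_t, so take I_D = 1.15 mA.
Then V_GS = 3.1 V and V_DS = V_DD − I_D(R_D+R_S) = 14 − 1.15×3.48 = 10 V.
Saturation requires V_DS ≥ V_GS − V_t = 0.799 V; 10 ≥ 0.799 ✓.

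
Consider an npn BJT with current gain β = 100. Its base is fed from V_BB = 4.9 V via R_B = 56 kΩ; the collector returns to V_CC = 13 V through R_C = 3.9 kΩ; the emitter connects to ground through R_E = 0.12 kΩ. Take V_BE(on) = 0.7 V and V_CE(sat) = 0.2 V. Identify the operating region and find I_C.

Assume active: I_B = (4.9 − 0.7)/(56 + 101×0.12) = 0.0617 mA, I_C = β·I_B = 6.17 mA.
Then V_CE = 13 − 6.17×3.9 − 6.23×0.12 = -11.8 V < 0.2 V — the active assumption fails.
Re-solve with V_CE = 0.2 V. KCL at the emitter: V_E/R_E = (V_BB−0.7−V_E)/R_B + (V_CC−0.2−V_E)/R_C, giving V_E = 0.39 V.
I_C = (V_CC − 0.2 − V_E)/R_C = (12.8 − 0.39)/3.9 = 3.18 mA.
Check: I_B = (4.2 − 0.39)/56 = 0.068 mA, and β·I_B = 6.8 mA > I_C, confirming saturation.

saturation; I_C ≈ 3.2 mA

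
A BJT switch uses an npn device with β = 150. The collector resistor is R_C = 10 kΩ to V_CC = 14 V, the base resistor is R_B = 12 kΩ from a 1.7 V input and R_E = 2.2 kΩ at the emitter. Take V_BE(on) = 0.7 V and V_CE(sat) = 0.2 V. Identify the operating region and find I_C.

active; I_C ≈ 0.44 mA

Assume active. Base-emitter loop: I_B = (V_BB − V_BE)/(R_B + (β+1)R_E) = (1.7 − 0.7)/(12 + 151×2.2) = 0.00291 mA.
I_C = β·I_B = 150×0.00291 = 0.436 mA.
V_CE = V_CC − I_C·R_C − I_E·R_E = 14 − 0.436×10 − 0.439×2.2 = 8.68 V > V_CE(sat), so the active-region assumption holds.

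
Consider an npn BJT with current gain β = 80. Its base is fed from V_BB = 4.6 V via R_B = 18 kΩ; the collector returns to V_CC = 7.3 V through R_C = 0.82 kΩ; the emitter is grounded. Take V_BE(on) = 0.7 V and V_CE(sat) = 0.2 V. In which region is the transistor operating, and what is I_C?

saturation; I_C ≈ 8.7 mA

Assume active: I_B = (4.6 − 0.7)/18 = 0.217 mA, giving I_C = β·I_B = 17.3 mA.
But then V_CE = 7.3 − 17.3×0.82 = -6.91 V < V_CE(sat) = 0.2 V — impossible in the active region.
So the transistor is saturated. With V_CE = 0.2 V, I_C = (V_CC − 0.2)/R_C = 7.1/0.82 = 8.66 mA.
Check: β·I_B = 17.3 mA > I_C = 8.66 mA, confirming saturation.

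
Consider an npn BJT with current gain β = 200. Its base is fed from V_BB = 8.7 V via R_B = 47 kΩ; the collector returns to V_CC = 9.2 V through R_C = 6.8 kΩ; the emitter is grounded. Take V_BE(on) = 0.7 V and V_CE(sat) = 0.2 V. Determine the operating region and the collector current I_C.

Assume active: I_B = (8.7 − 0.7)/47 = 0.17 mA, giving I_C = β·I_B = 34 mA.
But then V_CE = 9.2 − 34×6.8 = -222 V < V_CE(sat) = 0.2 V — impossible in the active region.
So the transistor is saturated. With V_CE = 0.2 V, I_C = (V_CC − 0.2)/R_C = 9/6.8 = 1.32 mA.
Check: β·I_B = 34 mA > I_C = 1.32 mA, confirming saturation.

saturation; I_C ≈ 1.3 mA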